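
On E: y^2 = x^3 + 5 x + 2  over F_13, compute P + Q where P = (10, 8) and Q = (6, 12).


P != Q, so use the chord formula.
s = (y2 - y1) / (x2 - x1) = (4) / (9) mod 13 = 12
x3 = s^2 - x1 - x2 mod 13 = 12^2 - 10 - 6 = 11
y3 = s (x1 - x3) - y1 mod 13 = 12 * (10 - 11) - 8 = 6

P + Q = (11, 6)


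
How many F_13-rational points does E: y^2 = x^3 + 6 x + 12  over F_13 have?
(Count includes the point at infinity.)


For each x in F_13, count y with y^2 = x^3 + 6 x + 12 mod 13:
  x = 0: RHS = 12, y in [5, 8]  -> 2 point(s)
  x = 4: RHS = 9, y in [3, 10]  -> 2 point(s)
  x = 6: RHS = 4, y in [2, 11]  -> 2 point(s)
  x = 8: RHS = 0, y in [0]  -> 1 point(s)
Affine points: 7. Add the point at infinity: total = 8.

#E(F_13) = 8


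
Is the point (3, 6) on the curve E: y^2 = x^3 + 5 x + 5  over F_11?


Check whether y^2 = x^3 + 5 x + 5 (mod 11) for (x, y) = (3, 6).
LHS: y^2 = 6^2 mod 11 = 3
RHS: x^3 + 5 x + 5 = 3^3 + 5*3 + 5 mod 11 = 3
LHS = RHS

Yes, on the curve


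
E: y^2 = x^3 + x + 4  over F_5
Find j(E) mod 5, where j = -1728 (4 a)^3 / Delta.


Delta = -16(4 a^3 + 27 b^2) mod 5 = 4
-1728 * (4 a)^3 = -1728 * (4*1)^3 mod 5 = 3
j = 3 * 4^(-1) mod 5 = 2

j = 2 (mod 5)


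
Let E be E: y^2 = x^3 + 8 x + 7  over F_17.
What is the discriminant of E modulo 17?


4 a^3 + 27 b^2 = 4*8^3 + 27*7^2 = 2048 + 1323 = 3371
Delta = -16 * (3371) = -53936
Delta mod 17 = 5

Delta = 5 (mod 17)


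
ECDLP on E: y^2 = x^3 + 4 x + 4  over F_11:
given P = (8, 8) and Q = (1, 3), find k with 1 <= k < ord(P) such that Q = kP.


Enumerate multiples of P until we hit Q = (1, 3):
  1P = (8, 8)
  2P = (0, 2)
  3P = (7, 1)
  4P = (1, 8)
  5P = (2, 3)
  6P = (2, 8)
  7P = (1, 3)
Match found at i = 7.

k = 7


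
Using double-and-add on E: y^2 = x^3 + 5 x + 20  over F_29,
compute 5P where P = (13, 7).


k = 5 = 101_2 (binary, LSB first: 101)
Double-and-add from P = (13, 7):
  bit 0 = 1: acc = O + (13, 7) = (13, 7)
  bit 1 = 0: acc unchanged = (13, 7)
  bit 2 = 1: acc = (13, 7) + (26, 6) = (13, 22)

5P = (13, 22)


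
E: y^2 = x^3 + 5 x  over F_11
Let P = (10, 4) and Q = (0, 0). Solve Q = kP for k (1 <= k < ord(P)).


Enumerate multiples of P until we hit Q = (0, 0):
  1P = (10, 4)
  2P = (3, 3)
  3P = (7, 9)
  4P = (9, 9)
  5P = (6, 9)
  6P = (0, 0)
Match found at i = 6.

k = 6


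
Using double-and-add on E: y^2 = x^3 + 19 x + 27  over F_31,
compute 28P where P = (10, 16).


k = 28 = 11100_2 (binary, LSB first: 00111)
Double-and-add from P = (10, 16):
  bit 0 = 0: acc unchanged = O
  bit 1 = 0: acc unchanged = O
  bit 2 = 1: acc = O + (6, 27) = (6, 27)
  bit 3 = 1: acc = (6, 27) + (8, 28) = (25, 10)
  bit 4 = 1: acc = (25, 10) + (16, 26) = (10, 15)

28P = (10, 15)


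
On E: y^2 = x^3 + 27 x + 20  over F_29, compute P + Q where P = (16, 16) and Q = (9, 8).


P != Q, so use the chord formula.
s = (y2 - y1) / (x2 - x1) = (21) / (22) mod 29 = 26
x3 = s^2 - x1 - x2 mod 29 = 26^2 - 16 - 9 = 13
y3 = s (x1 - x3) - y1 mod 29 = 26 * (16 - 13) - 16 = 4

P + Q = (13, 4)


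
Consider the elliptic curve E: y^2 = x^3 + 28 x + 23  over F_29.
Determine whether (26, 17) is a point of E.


Check whether y^2 = x^3 + 28 x + 23 (mod 29) for (x, y) = (26, 17).
LHS: y^2 = 17^2 mod 29 = 28
RHS: x^3 + 28 x + 23 = 26^3 + 28*26 + 23 mod 29 = 28
LHS = RHS

Yes, on the curve


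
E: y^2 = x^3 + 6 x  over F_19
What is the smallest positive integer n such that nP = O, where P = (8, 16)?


Compute successive multiples of P until we hit O:
  1P = (8, 16)
  2P = (9, 17)
  3P = (3, 8)
  4P = (6, 10)
  5P = (14, 4)
  6P = (1, 8)
  7P = (2, 18)
  8P = (7, 9)
  ... (continuing to 20P)
  20P = O

ord(P) = 20


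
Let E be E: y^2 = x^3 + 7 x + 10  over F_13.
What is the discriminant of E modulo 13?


4 a^3 + 27 b^2 = 4*7^3 + 27*10^2 = 1372 + 2700 = 4072
Delta = -16 * (4072) = -65152
Delta mod 13 = 4

Delta = 4 (mod 13)


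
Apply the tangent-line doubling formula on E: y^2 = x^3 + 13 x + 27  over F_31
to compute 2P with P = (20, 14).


Doubling: s = (3 x1^2 + a) / (2 y1)
s = (3*20^2 + 13) / (2*14) mod 31 = 9
x3 = s^2 - 2 x1 mod 31 = 9^2 - 2*20 = 10
y3 = s (x1 - x3) - y1 mod 31 = 9 * (20 - 10) - 14 = 14

2P = (10, 14)


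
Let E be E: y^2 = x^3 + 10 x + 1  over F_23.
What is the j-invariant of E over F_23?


Delta = -16(4 a^3 + 27 b^2) mod 23 = 14
-1728 * (4 a)^3 = -1728 * (4*10)^3 mod 23 = 4
j = 4 * 14^(-1) mod 23 = 20

j = 20 (mod 23)


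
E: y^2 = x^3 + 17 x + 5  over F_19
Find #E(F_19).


For each x in F_19, count y with y^2 = x^3 + 17 x + 5 mod 19:
  x = 0: RHS = 5, y in [9, 10]  -> 2 point(s)
  x = 1: RHS = 4, y in [2, 17]  -> 2 point(s)
  x = 2: RHS = 9, y in [3, 16]  -> 2 point(s)
  x = 3: RHS = 7, y in [8, 11]  -> 2 point(s)
  x = 4: RHS = 4, y in [2, 17]  -> 2 point(s)
  x = 5: RHS = 6, y in [5, 14]  -> 2 point(s)
  x = 6: RHS = 0, y in [0]  -> 1 point(s)
  x = 7: RHS = 11, y in [7, 12]  -> 2 point(s)
  x = 8: RHS = 7, y in [8, 11]  -> 2 point(s)
  x = 10: RHS = 16, y in [4, 15]  -> 2 point(s)
  x = 14: RHS = 4, y in [2, 17]  -> 2 point(s)
  x = 15: RHS = 6, y in [5, 14]  -> 2 point(s)
  x = 17: RHS = 1, y in [1, 18]  -> 2 point(s)
  x = 18: RHS = 6, y in [5, 14]  -> 2 point(s)
Affine points: 27. Add the point at infinity: total = 28.

#E(F_19) = 28


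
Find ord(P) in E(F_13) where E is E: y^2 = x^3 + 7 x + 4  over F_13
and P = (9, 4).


Compute successive multiples of P until we hit O:
  1P = (9, 4)
  2P = (12, 3)
  3P = (8, 0)
  4P = (12, 10)
  5P = (9, 9)
  6P = O

ord(P) = 6


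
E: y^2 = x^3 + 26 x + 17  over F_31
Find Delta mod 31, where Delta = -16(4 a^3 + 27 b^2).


4 a^3 + 27 b^2 = 4*26^3 + 27*17^2 = 70304 + 7803 = 78107
Delta = -16 * (78107) = -1249712
Delta mod 31 = 22

Delta = 22 (mod 31)


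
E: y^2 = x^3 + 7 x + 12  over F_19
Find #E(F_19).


For each x in F_19, count y with y^2 = x^3 + 7 x + 12 mod 19:
  x = 1: RHS = 1, y in [1, 18]  -> 2 point(s)
  x = 4: RHS = 9, y in [3, 16]  -> 2 point(s)
  x = 5: RHS = 1, y in [1, 18]  -> 2 point(s)
  x = 6: RHS = 4, y in [2, 17]  -> 2 point(s)
  x = 7: RHS = 5, y in [9, 10]  -> 2 point(s)
  x = 9: RHS = 6, y in [5, 14]  -> 2 point(s)
  x = 12: RHS = 0, y in [0]  -> 1 point(s)
  x = 13: RHS = 1, y in [1, 18]  -> 2 point(s)
  x = 14: RHS = 4, y in [2, 17]  -> 2 point(s)
  x = 17: RHS = 9, y in [3, 16]  -> 2 point(s)
  x = 18: RHS = 4, y in [2, 17]  -> 2 point(s)
Affine points: 21. Add the point at infinity: total = 22.

#E(F_19) = 22


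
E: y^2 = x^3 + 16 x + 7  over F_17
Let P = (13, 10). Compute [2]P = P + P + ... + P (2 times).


k = 2 = 10_2 (binary, LSB first: 01)
Double-and-add from P = (13, 10):
  bit 0 = 0: acc unchanged = O
  bit 1 = 1: acc = O + (6, 9) = (6, 9)

2P = (6, 9)


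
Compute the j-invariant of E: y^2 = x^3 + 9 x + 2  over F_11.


Delta = -16(4 a^3 + 27 b^2) mod 11 = 5
-1728 * (4 a)^3 = -1728 * (4*9)^3 mod 11 = 6
j = 6 * 5^(-1) mod 11 = 10

j = 10 (mod 11)


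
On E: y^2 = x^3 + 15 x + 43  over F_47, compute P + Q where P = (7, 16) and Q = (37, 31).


P != Q, so use the chord formula.
s = (y2 - y1) / (x2 - x1) = (15) / (30) mod 47 = 24
x3 = s^2 - x1 - x2 mod 47 = 24^2 - 7 - 37 = 15
y3 = s (x1 - x3) - y1 mod 47 = 24 * (7 - 15) - 16 = 27

P + Q = (15, 27)


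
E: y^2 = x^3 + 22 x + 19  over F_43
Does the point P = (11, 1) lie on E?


Check whether y^2 = x^3 + 22 x + 19 (mod 43) for (x, y) = (11, 1).
LHS: y^2 = 1^2 mod 43 = 1
RHS: x^3 + 22 x + 19 = 11^3 + 22*11 + 19 mod 43 = 1
LHS = RHS

Yes, on the curve


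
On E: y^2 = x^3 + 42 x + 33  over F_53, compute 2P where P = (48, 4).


Doubling: s = (3 x1^2 + a) / (2 y1)
s = (3*48^2 + 42) / (2*4) mod 53 = 8
x3 = s^2 - 2 x1 mod 53 = 8^2 - 2*48 = 21
y3 = s (x1 - x3) - y1 mod 53 = 8 * (48 - 21) - 4 = 0

2P = (21, 0)


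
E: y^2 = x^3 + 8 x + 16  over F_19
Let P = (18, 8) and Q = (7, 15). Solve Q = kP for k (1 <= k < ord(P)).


Enumerate multiples of P until we hit Q = (7, 15):
  1P = (18, 8)
  2P = (7, 15)
Match found at i = 2.

k = 2


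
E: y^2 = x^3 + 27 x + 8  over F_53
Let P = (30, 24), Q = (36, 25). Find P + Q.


P != Q, so use the chord formula.
s = (y2 - y1) / (x2 - x1) = (1) / (6) mod 53 = 9
x3 = s^2 - x1 - x2 mod 53 = 9^2 - 30 - 36 = 15
y3 = s (x1 - x3) - y1 mod 53 = 9 * (30 - 15) - 24 = 5

P + Q = (15, 5)


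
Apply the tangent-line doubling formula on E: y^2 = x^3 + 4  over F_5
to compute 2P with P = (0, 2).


Doubling: s = (3 x1^2 + a) / (2 y1)
s = (3*0^2 + 0) / (2*2) mod 5 = 0
x3 = s^2 - 2 x1 mod 5 = 0^2 - 2*0 = 0
y3 = s (x1 - x3) - y1 mod 5 = 0 * (0 - 0) - 2 = 3

2P = (0, 3)


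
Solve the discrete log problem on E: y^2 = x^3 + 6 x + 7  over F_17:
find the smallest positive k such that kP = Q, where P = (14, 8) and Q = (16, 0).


Enumerate multiples of P until we hit Q = (16, 0):
  1P = (14, 8)
  2P = (7, 16)
  3P = (15, 15)
  4P = (3, 1)
  5P = (16, 0)
Match found at i = 5.

k = 5


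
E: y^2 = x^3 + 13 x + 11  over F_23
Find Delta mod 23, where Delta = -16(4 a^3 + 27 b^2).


4 a^3 + 27 b^2 = 4*13^3 + 27*11^2 = 8788 + 3267 = 12055
Delta = -16 * (12055) = -192880
Delta mod 23 = 21

Delta = 21 (mod 23)


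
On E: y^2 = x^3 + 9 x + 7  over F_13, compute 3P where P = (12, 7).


k = 3 = 11_2 (binary, LSB first: 11)
Double-and-add from P = (12, 7):
  bit 0 = 1: acc = O + (12, 7) = (12, 7)
  bit 1 = 1: acc = (12, 7) + (3, 10) = (1, 11)

3P = (1, 11)


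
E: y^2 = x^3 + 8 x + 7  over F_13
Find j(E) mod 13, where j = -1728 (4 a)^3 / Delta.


Delta = -16(4 a^3 + 27 b^2) mod 13 = 1
-1728 * (4 a)^3 = -1728 * (4*8)^3 mod 13 = 8
j = 8 * 1^(-1) mod 13 = 8

j = 8 (mod 13)


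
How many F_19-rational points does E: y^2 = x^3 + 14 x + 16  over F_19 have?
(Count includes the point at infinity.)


For each x in F_19, count y with y^2 = x^3 + 14 x + 16 mod 19:
  x = 0: RHS = 16, y in [4, 15]  -> 2 point(s)
  x = 3: RHS = 9, y in [3, 16]  -> 2 point(s)
  x = 7: RHS = 1, y in [1, 18]  -> 2 point(s)
  x = 9: RHS = 16, y in [4, 15]  -> 2 point(s)
  x = 10: RHS = 16, y in [4, 15]  -> 2 point(s)
  x = 11: RHS = 0, y in [0]  -> 1 point(s)
  x = 13: RHS = 1, y in [1, 18]  -> 2 point(s)
  x = 14: RHS = 11, y in [7, 12]  -> 2 point(s)
  x = 16: RHS = 4, y in [2, 17]  -> 2 point(s)
  x = 18: RHS = 1, y in [1, 18]  -> 2 point(s)
Affine points: 19. Add the point at infinity: total = 20.

#E(F_19) = 20


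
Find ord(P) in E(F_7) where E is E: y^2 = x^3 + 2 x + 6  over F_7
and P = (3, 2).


Compute successive multiples of P until we hit O:
  1P = (3, 2)
  2P = (5, 1)
  3P = (1, 4)
  4P = (4, 6)
  5P = (2, 2)
  6P = (2, 5)
  7P = (4, 1)
  8P = (1, 3)
  ... (continuing to 11P)
  11P = O

ord(P) = 11


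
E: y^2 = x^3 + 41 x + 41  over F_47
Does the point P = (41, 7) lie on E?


Check whether y^2 = x^3 + 41 x + 41 (mod 47) for (x, y) = (41, 7).
LHS: y^2 = 7^2 mod 47 = 2
RHS: x^3 + 41 x + 41 = 41^3 + 41*41 + 41 mod 47 = 2
LHS = RHS

Yes, on the curve


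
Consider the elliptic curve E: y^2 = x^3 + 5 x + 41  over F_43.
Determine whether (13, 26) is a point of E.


Check whether y^2 = x^3 + 5 x + 41 (mod 43) for (x, y) = (13, 26).
LHS: y^2 = 26^2 mod 43 = 31
RHS: x^3 + 5 x + 41 = 13^3 + 5*13 + 41 mod 43 = 24
LHS != RHS

No, not on the curve


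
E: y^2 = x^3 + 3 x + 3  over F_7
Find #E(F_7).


For each x in F_7, count y with y^2 = x^3 + 3 x + 3 mod 7:
  x = 1: RHS = 0, y in [0]  -> 1 point(s)
  x = 3: RHS = 4, y in [2, 5]  -> 2 point(s)
  x = 4: RHS = 2, y in [3, 4]  -> 2 point(s)
Affine points: 5. Add the point at infinity: total = 6.

#E(F_7) = 6


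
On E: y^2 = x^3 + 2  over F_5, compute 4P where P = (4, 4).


k = 4 = 100_2 (binary, LSB first: 001)
Double-and-add from P = (4, 4):
  bit 0 = 0: acc unchanged = O
  bit 1 = 0: acc unchanged = O
  bit 2 = 1: acc = O + (3, 3) = (3, 3)

4P = (3, 3)


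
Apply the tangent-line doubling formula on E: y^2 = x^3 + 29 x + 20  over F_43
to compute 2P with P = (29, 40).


Doubling: s = (3 x1^2 + a) / (2 y1)
s = (3*29^2 + 29) / (2*40) mod 43 = 19
x3 = s^2 - 2 x1 mod 43 = 19^2 - 2*29 = 2
y3 = s (x1 - x3) - y1 mod 43 = 19 * (29 - 2) - 40 = 0

2P = (2, 0)


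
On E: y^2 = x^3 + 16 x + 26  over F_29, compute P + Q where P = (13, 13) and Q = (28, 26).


P != Q, so use the chord formula.
s = (y2 - y1) / (x2 - x1) = (13) / (15) mod 29 = 26
x3 = s^2 - x1 - x2 mod 29 = 26^2 - 13 - 28 = 26
y3 = s (x1 - x3) - y1 mod 29 = 26 * (13 - 26) - 13 = 26

P + Q = (26, 26)


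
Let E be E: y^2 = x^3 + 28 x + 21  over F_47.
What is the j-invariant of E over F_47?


Delta = -16(4 a^3 + 27 b^2) mod 47 = 22
-1728 * (4 a)^3 = -1728 * (4*28)^3 mod 47 = 44
j = 44 * 22^(-1) mod 47 = 2

j = 2 (mod 47)


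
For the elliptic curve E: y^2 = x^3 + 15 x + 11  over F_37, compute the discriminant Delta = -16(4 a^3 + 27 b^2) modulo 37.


4 a^3 + 27 b^2 = 4*15^3 + 27*11^2 = 13500 + 3267 = 16767
Delta = -16 * (16767) = -268272
Delta mod 37 = 15

Delta = 15 (mod 37)


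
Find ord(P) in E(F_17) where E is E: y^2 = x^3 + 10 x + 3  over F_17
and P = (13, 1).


Compute successive multiples of P until we hit O:
  1P = (13, 1)
  2P = (16, 14)
  3P = (3, 14)
  4P = (10, 7)
  5P = (15, 3)
  6P = (7, 5)
  7P = (5, 5)
  8P = (12, 7)
  ... (continuing to 20P)
  20P = O

ord(P) = 20


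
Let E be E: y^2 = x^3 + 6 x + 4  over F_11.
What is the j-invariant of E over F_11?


Delta = -16(4 a^3 + 27 b^2) mod 11 = 10
-1728 * (4 a)^3 = -1728 * (4*6)^3 mod 11 = 3
j = 3 * 10^(-1) mod 11 = 8

j = 8 (mod 11)


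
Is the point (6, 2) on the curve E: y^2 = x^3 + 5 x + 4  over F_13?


Check whether y^2 = x^3 + 5 x + 4 (mod 13) for (x, y) = (6, 2).
LHS: y^2 = 2^2 mod 13 = 4
RHS: x^3 + 5 x + 4 = 6^3 + 5*6 + 4 mod 13 = 3
LHS != RHS

No, not on the curve


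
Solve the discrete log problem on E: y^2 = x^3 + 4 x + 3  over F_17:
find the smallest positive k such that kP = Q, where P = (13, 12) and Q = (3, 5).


Enumerate multiples of P until we hit Q = (3, 5):
  1P = (13, 12)
  2P = (16, 7)
  3P = (4, 7)
  4P = (15, 2)
  5P = (14, 10)
  6P = (11, 1)
  7P = (2, 6)
  8P = (3, 12)
  9P = (1, 5)
  10P = (7, 0)
  11P = (1, 12)
  12P = (3, 5)
Match found at i = 12.

k = 12


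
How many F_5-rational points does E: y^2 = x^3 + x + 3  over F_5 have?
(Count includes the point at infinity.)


For each x in F_5, count y with y^2 = x^3 + 1 x + 3 mod 5:
  x = 1: RHS = 0, y in [0]  -> 1 point(s)
  x = 4: RHS = 1, y in [1, 4]  -> 2 point(s)
Affine points: 3. Add the point at infinity: total = 4.

#E(F_5) = 4


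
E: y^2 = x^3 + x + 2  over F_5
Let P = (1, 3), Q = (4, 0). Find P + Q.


P != Q, so use the chord formula.
s = (y2 - y1) / (x2 - x1) = (2) / (3) mod 5 = 4
x3 = s^2 - x1 - x2 mod 5 = 4^2 - 1 - 4 = 1
y3 = s (x1 - x3) - y1 mod 5 = 4 * (1 - 1) - 3 = 2

P + Q = (1, 2)


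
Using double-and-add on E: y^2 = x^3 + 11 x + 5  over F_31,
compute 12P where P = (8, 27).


k = 12 = 1100_2 (binary, LSB first: 0011)
Double-and-add from P = (8, 27):
  bit 0 = 0: acc unchanged = O
  bit 1 = 0: acc unchanged = O
  bit 2 = 1: acc = O + (19, 6) = (19, 6)
  bit 3 = 1: acc = (19, 6) + (11, 0) = (19, 25)

12P = (19, 25)


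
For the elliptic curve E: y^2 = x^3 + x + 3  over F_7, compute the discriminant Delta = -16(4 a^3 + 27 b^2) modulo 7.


4 a^3 + 27 b^2 = 4*1^3 + 27*3^2 = 4 + 243 = 247
Delta = -16 * (247) = -3952
Delta mod 7 = 3

Delta = 3 (mod 7)


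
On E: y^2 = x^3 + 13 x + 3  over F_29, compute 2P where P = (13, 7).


Doubling: s = (3 x1^2 + a) / (2 y1)
s = (3*13^2 + 13) / (2*7) mod 29 = 4
x3 = s^2 - 2 x1 mod 29 = 4^2 - 2*13 = 19
y3 = s (x1 - x3) - y1 mod 29 = 4 * (13 - 19) - 7 = 27

2P = (19, 27)


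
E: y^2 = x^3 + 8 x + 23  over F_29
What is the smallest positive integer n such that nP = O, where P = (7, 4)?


Compute successive multiples of P until we hit O:
  1P = (7, 4)
  2P = (22, 28)
  3P = (13, 27)
  4P = (10, 28)
  5P = (18, 24)
  6P = (26, 1)
  7P = (19, 4)
  8P = (3, 25)
  ... (continuing to 31P)
  31P = O

ord(P) = 31


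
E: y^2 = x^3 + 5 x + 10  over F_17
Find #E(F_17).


For each x in F_17, count y with y^2 = x^3 + 5 x + 10 mod 17:
  x = 1: RHS = 16, y in [4, 13]  -> 2 point(s)
  x = 3: RHS = 1, y in [1, 16]  -> 2 point(s)
  x = 4: RHS = 9, y in [3, 14]  -> 2 point(s)
  x = 6: RHS = 1, y in [1, 16]  -> 2 point(s)
  x = 8: RHS = 1, y in [1, 16]  -> 2 point(s)
  x = 9: RHS = 2, y in [6, 11]  -> 2 point(s)
  x = 11: RHS = 2, y in [6, 11]  -> 2 point(s)
  x = 12: RHS = 13, y in [8, 9]  -> 2 point(s)
  x = 14: RHS = 2, y in [6, 11]  -> 2 point(s)
  x = 15: RHS = 9, y in [3, 14]  -> 2 point(s)
  x = 16: RHS = 4, y in [2, 15]  -> 2 point(s)
Affine points: 22. Add the point at infinity: total = 23.

#E(F_17) = 23


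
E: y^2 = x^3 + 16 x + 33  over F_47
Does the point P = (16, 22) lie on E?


Check whether y^2 = x^3 + 16 x + 33 (mod 47) for (x, y) = (16, 22).
LHS: y^2 = 22^2 mod 47 = 14
RHS: x^3 + 16 x + 33 = 16^3 + 16*16 + 33 mod 47 = 14
LHS = RHS

Yes, on the curve


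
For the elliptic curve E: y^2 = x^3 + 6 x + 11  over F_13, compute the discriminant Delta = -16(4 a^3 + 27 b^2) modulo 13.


4 a^3 + 27 b^2 = 4*6^3 + 27*11^2 = 864 + 3267 = 4131
Delta = -16 * (4131) = -66096
Delta mod 13 = 9

Delta = 9 (mod 13)


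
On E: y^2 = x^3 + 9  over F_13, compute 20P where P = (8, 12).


k = 20 = 10100_2 (binary, LSB first: 00101)
Double-and-add from P = (8, 12):
  bit 0 = 0: acc unchanged = O
  bit 1 = 0: acc unchanged = O
  bit 2 = 1: acc = O + (11, 12) = (11, 12)
  bit 3 = 0: acc unchanged = (11, 12)
  bit 4 = 1: acc = (11, 12) + (7, 12) = (8, 1)

20P = (8, 1)


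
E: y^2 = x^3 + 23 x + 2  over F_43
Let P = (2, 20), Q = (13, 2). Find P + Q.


P != Q, so use the chord formula.
s = (y2 - y1) / (x2 - x1) = (25) / (11) mod 43 = 14
x3 = s^2 - x1 - x2 mod 43 = 14^2 - 2 - 13 = 9
y3 = s (x1 - x3) - y1 mod 43 = 14 * (2 - 9) - 20 = 11

P + Q = (9, 11)


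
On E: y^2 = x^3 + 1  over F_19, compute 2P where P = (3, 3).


Doubling: s = (3 x1^2 + a) / (2 y1)
s = (3*3^2 + 0) / (2*3) mod 19 = 14
x3 = s^2 - 2 x1 mod 19 = 14^2 - 2*3 = 0
y3 = s (x1 - x3) - y1 mod 19 = 14 * (3 - 0) - 3 = 1

2P = (0, 1)


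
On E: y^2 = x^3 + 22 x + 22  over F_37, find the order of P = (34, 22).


Compute successive multiples of P until we hit O:
  1P = (34, 22)
  2P = (18, 16)
  3P = (10, 24)
  4P = (2, 0)
  5P = (10, 13)
  6P = (18, 21)
  7P = (34, 15)
  8P = O

ord(P) = 8


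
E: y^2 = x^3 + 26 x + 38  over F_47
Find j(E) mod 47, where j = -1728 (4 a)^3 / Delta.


Delta = -16(4 a^3 + 27 b^2) mod 47 = 10
-1728 * (4 a)^3 = -1728 * (4*26)^3 mod 47 = 2
j = 2 * 10^(-1) mod 47 = 19

j = 19 (mod 47)


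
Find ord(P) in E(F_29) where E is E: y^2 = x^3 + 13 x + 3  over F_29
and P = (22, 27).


Compute successive multiples of P until we hit O:
  1P = (22, 27)
  2P = (19, 27)
  3P = (17, 2)
  4P = (15, 8)
  5P = (26, 16)
  6P = (23, 12)
  7P = (6, 23)
  8P = (21, 24)
  ... (continuing to 22P)
  22P = O

ord(P) = 22


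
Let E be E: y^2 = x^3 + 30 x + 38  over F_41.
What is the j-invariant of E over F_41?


Delta = -16(4 a^3 + 27 b^2) mod 41 = 34
-1728 * (4 a)^3 = -1728 * (4*30)^3 mod 41 = 39
j = 39 * 34^(-1) mod 41 = 12

j = 12 (mod 41)


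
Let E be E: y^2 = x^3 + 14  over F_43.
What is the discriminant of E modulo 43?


4 a^3 + 27 b^2 = 4*0^3 + 27*14^2 = 0 + 5292 = 5292
Delta = -16 * (5292) = -84672
Delta mod 43 = 38

Delta = 38 (mod 43)


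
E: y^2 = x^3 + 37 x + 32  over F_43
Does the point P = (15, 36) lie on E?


Check whether y^2 = x^3 + 37 x + 32 (mod 43) for (x, y) = (15, 36).
LHS: y^2 = 36^2 mod 43 = 6
RHS: x^3 + 37 x + 32 = 15^3 + 37*15 + 32 mod 43 = 6
LHS = RHS

Yes, on the curve


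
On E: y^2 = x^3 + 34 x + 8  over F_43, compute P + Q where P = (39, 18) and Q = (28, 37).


P != Q, so use the chord formula.
s = (y2 - y1) / (x2 - x1) = (19) / (32) mod 43 = 10
x3 = s^2 - x1 - x2 mod 43 = 10^2 - 39 - 28 = 33
y3 = s (x1 - x3) - y1 mod 43 = 10 * (39 - 33) - 18 = 42

P + Q = (33, 42)


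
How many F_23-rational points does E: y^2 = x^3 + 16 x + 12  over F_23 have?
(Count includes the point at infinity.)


For each x in F_23, count y with y^2 = x^3 + 16 x + 12 mod 23:
  x = 0: RHS = 12, y in [9, 14]  -> 2 point(s)
  x = 1: RHS = 6, y in [11, 12]  -> 2 point(s)
  x = 2: RHS = 6, y in [11, 12]  -> 2 point(s)
  x = 3: RHS = 18, y in [8, 15]  -> 2 point(s)
  x = 4: RHS = 2, y in [5, 18]  -> 2 point(s)
  x = 6: RHS = 2, y in [5, 18]  -> 2 point(s)
  x = 8: RHS = 8, y in [10, 13]  -> 2 point(s)
  x = 11: RHS = 1, y in [1, 22]  -> 2 point(s)
  x = 12: RHS = 0, y in [0]  -> 1 point(s)
  x = 13: RHS = 2, y in [5, 18]  -> 2 point(s)
  x = 14: RHS = 13, y in [6, 17]  -> 2 point(s)
  x = 15: RHS = 16, y in [4, 19]  -> 2 point(s)
  x = 20: RHS = 6, y in [11, 12]  -> 2 point(s)
  x = 21: RHS = 18, y in [8, 15]  -> 2 point(s)
  x = 22: RHS = 18, y in [8, 15]  -> 2 point(s)
Affine points: 29. Add the point at infinity: total = 30.

#E(F_23) = 30


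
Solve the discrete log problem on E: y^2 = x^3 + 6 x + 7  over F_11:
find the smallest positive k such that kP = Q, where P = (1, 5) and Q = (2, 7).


Enumerate multiples of P until we hit Q = (2, 7):
  1P = (1, 5)
  2P = (2, 4)
  3P = (9, 3)
  4P = (10, 0)
  5P = (9, 8)
  6P = (2, 7)
Match found at i = 6.

k = 6


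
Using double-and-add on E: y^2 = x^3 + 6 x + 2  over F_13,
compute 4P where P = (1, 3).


k = 4 = 100_2 (binary, LSB first: 001)
Double-and-add from P = (1, 3):
  bit 0 = 0: acc unchanged = O
  bit 1 = 0: acc unchanged = O
  bit 2 = 1: acc = O + (7, 7) = (7, 7)

4P = (7, 7)


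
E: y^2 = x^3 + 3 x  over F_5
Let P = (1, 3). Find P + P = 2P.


Doubling: s = (3 x1^2 + a) / (2 y1)
s = (3*1^2 + 3) / (2*3) mod 5 = 1
x3 = s^2 - 2 x1 mod 5 = 1^2 - 2*1 = 4
y3 = s (x1 - x3) - y1 mod 5 = 1 * (1 - 4) - 3 = 4

2P = (4, 4)


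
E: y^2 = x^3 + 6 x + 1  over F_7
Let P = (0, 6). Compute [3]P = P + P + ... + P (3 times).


k = 3 = 11_2 (binary, LSB first: 11)
Double-and-add from P = (0, 6):
  bit 0 = 1: acc = O + (0, 6) = (0, 6)
  bit 1 = 1: acc = (0, 6) + (2, 0) = (0, 1)

3P = (0, 1)


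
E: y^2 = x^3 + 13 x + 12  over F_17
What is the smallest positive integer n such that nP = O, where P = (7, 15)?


Compute successive multiples of P until we hit O:
  1P = (7, 15)
  2P = (5, 7)
  3P = (4, 14)
  4P = (8, 13)
  5P = (6, 0)
  6P = (8, 4)
  7P = (4, 3)
  8P = (5, 10)
  ... (continuing to 10P)
  10P = O

ord(P) = 10


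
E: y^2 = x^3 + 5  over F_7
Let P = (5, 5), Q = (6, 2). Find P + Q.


P != Q, so use the chord formula.
s = (y2 - y1) / (x2 - x1) = (4) / (1) mod 7 = 4
x3 = s^2 - x1 - x2 mod 7 = 4^2 - 5 - 6 = 5
y3 = s (x1 - x3) - y1 mod 7 = 4 * (5 - 5) - 5 = 2

P + Q = (5, 2)


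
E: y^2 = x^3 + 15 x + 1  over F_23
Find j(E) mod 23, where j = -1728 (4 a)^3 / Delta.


Delta = -16(4 a^3 + 27 b^2) mod 23 = 21
-1728 * (4 a)^3 = -1728 * (4*15)^3 mod 23 = 2
j = 2 * 21^(-1) mod 23 = 22

j = 22 (mod 23)


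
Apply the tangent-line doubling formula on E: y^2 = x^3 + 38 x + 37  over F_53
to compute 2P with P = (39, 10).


Doubling: s = (3 x1^2 + a) / (2 y1)
s = (3*39^2 + 38) / (2*10) mod 53 = 26
x3 = s^2 - 2 x1 mod 53 = 26^2 - 2*39 = 15
y3 = s (x1 - x3) - y1 mod 53 = 26 * (39 - 15) - 10 = 31

2P = (15, 31)


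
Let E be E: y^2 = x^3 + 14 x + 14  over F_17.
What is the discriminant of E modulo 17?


4 a^3 + 27 b^2 = 4*14^3 + 27*14^2 = 10976 + 5292 = 16268
Delta = -16 * (16268) = -260288
Delta mod 17 = 16

Delta = 16 (mod 17)


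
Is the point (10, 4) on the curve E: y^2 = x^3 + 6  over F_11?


Check whether y^2 = x^3 + 0 x + 6 (mod 11) for (x, y) = (10, 4).
LHS: y^2 = 4^2 mod 11 = 5
RHS: x^3 + 0 x + 6 = 10^3 + 0*10 + 6 mod 11 = 5
LHS = RHS

Yes, on the curve


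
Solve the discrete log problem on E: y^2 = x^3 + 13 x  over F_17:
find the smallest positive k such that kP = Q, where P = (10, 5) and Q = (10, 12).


Enumerate multiples of P until we hit Q = (10, 12):
  1P = (10, 5)
  2P = (15, 0)
  3P = (10, 12)
Match found at i = 3.

k = 3


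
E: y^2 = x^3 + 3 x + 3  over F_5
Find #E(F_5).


For each x in F_5, count y with y^2 = x^3 + 3 x + 3 mod 5:
  x = 3: RHS = 4, y in [2, 3]  -> 2 point(s)
  x = 4: RHS = 4, y in [2, 3]  -> 2 point(s)
Affine points: 4. Add the point at infinity: total = 5.

#E(F_5) = 5


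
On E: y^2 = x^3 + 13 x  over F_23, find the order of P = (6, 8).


Compute successive multiples of P until we hit O:
  1P = (6, 8)
  2P = (0, 0)
  3P = (6, 15)
  4P = O

ord(P) = 4


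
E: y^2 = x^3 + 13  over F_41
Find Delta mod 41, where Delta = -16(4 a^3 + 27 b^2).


4 a^3 + 27 b^2 = 4*0^3 + 27*13^2 = 0 + 4563 = 4563
Delta = -16 * (4563) = -73008
Delta mod 41 = 13

Delta = 13 (mod 41)


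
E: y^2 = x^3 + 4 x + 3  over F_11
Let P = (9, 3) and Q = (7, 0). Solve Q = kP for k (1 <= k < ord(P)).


Enumerate multiples of P until we hit Q = (7, 0):
  1P = (9, 3)
  2P = (5, 4)
  3P = (6, 10)
  4P = (10, 3)
  5P = (3, 8)
  6P = (0, 6)
  7P = (7, 0)
Match found at i = 7.

k = 7


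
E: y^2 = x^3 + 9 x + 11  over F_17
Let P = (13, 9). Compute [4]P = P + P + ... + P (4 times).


k = 4 = 100_2 (binary, LSB first: 001)
Double-and-add from P = (13, 9):
  bit 0 = 0: acc unchanged = O
  bit 1 = 0: acc unchanged = O
  bit 2 = 1: acc = O + (6, 3) = (6, 3)

4P = (6, 3)


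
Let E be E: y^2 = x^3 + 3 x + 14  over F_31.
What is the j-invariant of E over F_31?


Delta = -16(4 a^3 + 27 b^2) mod 31 = 28
-1728 * (4 a)^3 = -1728 * (4*3)^3 mod 31 = 29
j = 29 * 28^(-1) mod 31 = 11

j = 11 (mod 31)


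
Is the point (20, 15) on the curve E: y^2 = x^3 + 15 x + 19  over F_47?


Check whether y^2 = x^3 + 15 x + 19 (mod 47) for (x, y) = (20, 15).
LHS: y^2 = 15^2 mod 47 = 37
RHS: x^3 + 15 x + 19 = 20^3 + 15*20 + 19 mod 47 = 0
LHS != RHS

No, not on the curve


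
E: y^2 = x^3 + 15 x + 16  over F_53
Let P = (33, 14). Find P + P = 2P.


Doubling: s = (3 x1^2 + a) / (2 y1)
s = (3*33^2 + 15) / (2*14) mod 53 = 15
x3 = s^2 - 2 x1 mod 53 = 15^2 - 2*33 = 0
y3 = s (x1 - x3) - y1 mod 53 = 15 * (33 - 0) - 14 = 4

2P = (0, 4)


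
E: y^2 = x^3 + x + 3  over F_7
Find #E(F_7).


For each x in F_7, count y with y^2 = x^3 + 1 x + 3 mod 7:
  x = 4: RHS = 1, y in [1, 6]  -> 2 point(s)
  x = 5: RHS = 0, y in [0]  -> 1 point(s)
  x = 6: RHS = 1, y in [1, 6]  -> 2 point(s)
Affine points: 5. Add the point at infinity: total = 6.

#E(F_7) = 6


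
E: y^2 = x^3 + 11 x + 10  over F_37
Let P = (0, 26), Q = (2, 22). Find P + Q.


P != Q, so use the chord formula.
s = (y2 - y1) / (x2 - x1) = (33) / (2) mod 37 = 35
x3 = s^2 - x1 - x2 mod 37 = 35^2 - 0 - 2 = 2
y3 = s (x1 - x3) - y1 mod 37 = 35 * (0 - 2) - 26 = 15

P + Q = (2, 15)


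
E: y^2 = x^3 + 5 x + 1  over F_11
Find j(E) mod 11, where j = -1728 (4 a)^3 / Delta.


Delta = -16(4 a^3 + 27 b^2) mod 11 = 5
-1728 * (4 a)^3 = -1728 * (4*5)^3 mod 11 = 8
j = 8 * 5^(-1) mod 11 = 6

j = 6 (mod 11)


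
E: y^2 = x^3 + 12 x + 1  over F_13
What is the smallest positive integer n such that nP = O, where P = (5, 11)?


Compute successive multiples of P until we hit O:
  1P = (5, 11)
  2P = (4, 3)
  3P = (3, 5)
  4P = (1, 1)
  5P = (10, 9)
  6P = (7, 8)
  7P = (0, 1)
  8P = (12, 1)
  ... (continuing to 19P)
  19P = O

ord(P) = 19


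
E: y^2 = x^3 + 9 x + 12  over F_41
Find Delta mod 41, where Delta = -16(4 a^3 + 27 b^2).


4 a^3 + 27 b^2 = 4*9^3 + 27*12^2 = 2916 + 3888 = 6804
Delta = -16 * (6804) = -108864
Delta mod 41 = 32

Delta = 32 (mod 41)


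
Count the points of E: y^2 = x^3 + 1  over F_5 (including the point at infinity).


For each x in F_5, count y with y^2 = x^3 + 0 x + 1 mod 5:
  x = 0: RHS = 1, y in [1, 4]  -> 2 point(s)
  x = 2: RHS = 4, y in [2, 3]  -> 2 point(s)
  x = 4: RHS = 0, y in [0]  -> 1 point(s)
Affine points: 5. Add the point at infinity: total = 6.

#E(F_5) = 6


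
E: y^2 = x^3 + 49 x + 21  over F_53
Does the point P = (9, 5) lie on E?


Check whether y^2 = x^3 + 49 x + 21 (mod 53) for (x, y) = (9, 5).
LHS: y^2 = 5^2 mod 53 = 25
RHS: x^3 + 49 x + 21 = 9^3 + 49*9 + 21 mod 53 = 25
LHS = RHS

Yes, on the curve


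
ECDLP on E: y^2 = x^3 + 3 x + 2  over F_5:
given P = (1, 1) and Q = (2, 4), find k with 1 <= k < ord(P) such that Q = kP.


Enumerate multiples of P until we hit Q = (2, 4):
  1P = (1, 1)
  2P = (2, 1)
  3P = (2, 4)
Match found at i = 3.

k = 3


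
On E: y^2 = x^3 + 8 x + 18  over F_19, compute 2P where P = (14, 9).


Doubling: s = (3 x1^2 + a) / (2 y1)
s = (3*14^2 + 8) / (2*9) mod 19 = 12
x3 = s^2 - 2 x1 mod 19 = 12^2 - 2*14 = 2
y3 = s (x1 - x3) - y1 mod 19 = 12 * (14 - 2) - 9 = 2

2P = (2, 2)


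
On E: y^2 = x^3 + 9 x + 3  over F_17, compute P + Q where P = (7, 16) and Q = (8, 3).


P != Q, so use the chord formula.
s = (y2 - y1) / (x2 - x1) = (4) / (1) mod 17 = 4
x3 = s^2 - x1 - x2 mod 17 = 4^2 - 7 - 8 = 1
y3 = s (x1 - x3) - y1 mod 17 = 4 * (7 - 1) - 16 = 8

P + Q = (1, 8)


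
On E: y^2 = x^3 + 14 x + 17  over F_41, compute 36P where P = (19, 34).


k = 36 = 100100_2 (binary, LSB first: 001001)
Double-and-add from P = (19, 34):
  bit 0 = 0: acc unchanged = O
  bit 1 = 0: acc unchanged = O
  bit 2 = 1: acc = O + (23, 40) = (23, 40)
  bit 3 = 0: acc unchanged = (23, 40)
  bit 4 = 0: acc unchanged = (23, 40)
  bit 5 = 1: acc = (23, 40) + (17, 17) = (10, 3)

36P = (10, 3)


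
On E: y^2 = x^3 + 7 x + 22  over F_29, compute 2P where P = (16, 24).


k = 2 = 10_2 (binary, LSB first: 01)
Double-and-add from P = (16, 24):
  bit 0 = 0: acc unchanged = O
  bit 1 = 1: acc = O + (22, 6) = (22, 6)

2P = (22, 6)


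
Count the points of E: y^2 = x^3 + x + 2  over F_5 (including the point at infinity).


For each x in F_5, count y with y^2 = x^3 + 1 x + 2 mod 5:
  x = 1: RHS = 4, y in [2, 3]  -> 2 point(s)
  x = 4: RHS = 0, y in [0]  -> 1 point(s)
Affine points: 3. Add the point at infinity: total = 4.

#E(F_5) = 4


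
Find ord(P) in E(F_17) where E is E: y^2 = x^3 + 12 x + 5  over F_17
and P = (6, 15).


Compute successive multiples of P until we hit O:
  1P = (6, 15)
  2P = (4, 10)
  3P = (9, 3)
  4P = (1, 16)
  5P = (8, 16)
  6P = (16, 14)
  7P = (3, 0)
  8P = (16, 3)
  ... (continuing to 14P)
  14P = O

ord(P) = 14


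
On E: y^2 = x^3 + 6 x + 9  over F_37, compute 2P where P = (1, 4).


Doubling: s = (3 x1^2 + a) / (2 y1)
s = (3*1^2 + 6) / (2*4) mod 37 = 15
x3 = s^2 - 2 x1 mod 37 = 15^2 - 2*1 = 1
y3 = s (x1 - x3) - y1 mod 37 = 15 * (1 - 1) - 4 = 33

2P = (1, 33)


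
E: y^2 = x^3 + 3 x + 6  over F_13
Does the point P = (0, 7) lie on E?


Check whether y^2 = x^3 + 3 x + 6 (mod 13) for (x, y) = (0, 7).
LHS: y^2 = 7^2 mod 13 = 10
RHS: x^3 + 3 x + 6 = 0^3 + 3*0 + 6 mod 13 = 6
LHS != RHS

No, not on the curve


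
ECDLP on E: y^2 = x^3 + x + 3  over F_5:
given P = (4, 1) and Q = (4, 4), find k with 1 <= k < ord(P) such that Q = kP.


Enumerate multiples of P until we hit Q = (4, 4):
  1P = (4, 1)
  2P = (1, 0)
  3P = (4, 4)
Match found at i = 3.

k = 3


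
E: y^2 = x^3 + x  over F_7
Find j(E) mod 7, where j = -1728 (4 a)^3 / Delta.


Delta = -16(4 a^3 + 27 b^2) mod 7 = 6
-1728 * (4 a)^3 = -1728 * (4*1)^3 mod 7 = 1
j = 1 * 6^(-1) mod 7 = 6

j = 6 (mod 7)


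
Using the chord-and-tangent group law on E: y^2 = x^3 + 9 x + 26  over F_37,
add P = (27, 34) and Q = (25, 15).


P != Q, so use the chord formula.
s = (y2 - y1) / (x2 - x1) = (18) / (35) mod 37 = 28
x3 = s^2 - x1 - x2 mod 37 = 28^2 - 27 - 25 = 29
y3 = s (x1 - x3) - y1 mod 37 = 28 * (27 - 29) - 34 = 21

P + Q = (29, 21)


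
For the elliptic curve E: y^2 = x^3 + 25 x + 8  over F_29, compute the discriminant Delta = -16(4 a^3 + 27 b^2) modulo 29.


4 a^3 + 27 b^2 = 4*25^3 + 27*8^2 = 62500 + 1728 = 64228
Delta = -16 * (64228) = -1027648
Delta mod 29 = 25

Delta = 25 (mod 29)


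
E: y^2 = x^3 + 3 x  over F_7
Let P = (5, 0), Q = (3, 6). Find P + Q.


P != Q, so use the chord formula.
s = (y2 - y1) / (x2 - x1) = (6) / (5) mod 7 = 4
x3 = s^2 - x1 - x2 mod 7 = 4^2 - 5 - 3 = 1
y3 = s (x1 - x3) - y1 mod 7 = 4 * (5 - 1) - 0 = 2

P + Q = (1, 2)


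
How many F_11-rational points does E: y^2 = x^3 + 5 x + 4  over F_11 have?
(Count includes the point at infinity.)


For each x in F_11, count y with y^2 = x^3 + 5 x + 4 mod 11:
  x = 0: RHS = 4, y in [2, 9]  -> 2 point(s)
  x = 2: RHS = 0, y in [0]  -> 1 point(s)
  x = 4: RHS = 0, y in [0]  -> 1 point(s)
  x = 5: RHS = 0, y in [0]  -> 1 point(s)
  x = 10: RHS = 9, y in [3, 8]  -> 2 point(s)
Affine points: 7. Add the point at infinity: total = 8.

#E(F_11) = 8


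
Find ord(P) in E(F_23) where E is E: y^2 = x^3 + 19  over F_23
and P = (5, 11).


Compute successive multiples of P until we hit O:
  1P = (5, 11)
  2P = (3, 0)
  3P = (5, 12)
  4P = O

ord(P) = 4


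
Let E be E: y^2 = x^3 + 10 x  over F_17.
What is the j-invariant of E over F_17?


Delta = -16(4 a^3 + 27 b^2) mod 17 = 5
-1728 * (4 a)^3 = -1728 * (4*10)^3 mod 17 = 4
j = 4 * 5^(-1) mod 17 = 11

j = 11 (mod 17)


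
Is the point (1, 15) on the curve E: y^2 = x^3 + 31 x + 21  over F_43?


Check whether y^2 = x^3 + 31 x + 21 (mod 43) for (x, y) = (1, 15).
LHS: y^2 = 15^2 mod 43 = 10
RHS: x^3 + 31 x + 21 = 1^3 + 31*1 + 21 mod 43 = 10
LHS = RHS

Yes, on the curve


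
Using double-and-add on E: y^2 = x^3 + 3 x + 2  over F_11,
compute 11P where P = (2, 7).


k = 11 = 1011_2 (binary, LSB first: 1101)
Double-and-add from P = (2, 7):
  bit 0 = 1: acc = O + (2, 7) = (2, 7)
  bit 1 = 1: acc = (2, 7) + (10, 8) = (4, 1)
  bit 2 = 0: acc unchanged = (4, 1)
  bit 3 = 1: acc = (4, 1) + (6, 7) = (10, 3)

11P = (10, 3)


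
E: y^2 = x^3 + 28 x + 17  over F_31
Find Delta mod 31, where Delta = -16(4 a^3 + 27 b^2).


4 a^3 + 27 b^2 = 4*28^3 + 27*17^2 = 87808 + 7803 = 95611
Delta = -16 * (95611) = -1529776
Delta mod 31 = 12

Delta = 12 (mod 31)


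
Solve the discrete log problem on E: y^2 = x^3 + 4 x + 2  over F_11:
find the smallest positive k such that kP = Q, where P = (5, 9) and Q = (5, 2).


Enumerate multiples of P until we hit Q = (5, 2):
  1P = (5, 9)
  2P = (4, 7)
  3P = (6, 0)
  4P = (4, 4)
  5P = (5, 2)
Match found at i = 5.

k = 5


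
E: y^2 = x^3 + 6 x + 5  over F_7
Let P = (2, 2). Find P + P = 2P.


Doubling: s = (3 x1^2 + a) / (2 y1)
s = (3*2^2 + 6) / (2*2) mod 7 = 1
x3 = s^2 - 2 x1 mod 7 = 1^2 - 2*2 = 4
y3 = s (x1 - x3) - y1 mod 7 = 1 * (2 - 4) - 2 = 3

2P = (4, 3)


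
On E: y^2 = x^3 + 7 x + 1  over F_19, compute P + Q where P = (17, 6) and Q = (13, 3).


P != Q, so use the chord formula.
s = (y2 - y1) / (x2 - x1) = (16) / (15) mod 19 = 15
x3 = s^2 - x1 - x2 mod 19 = 15^2 - 17 - 13 = 5
y3 = s (x1 - x3) - y1 mod 19 = 15 * (17 - 5) - 6 = 3

P + Q = (5, 3)


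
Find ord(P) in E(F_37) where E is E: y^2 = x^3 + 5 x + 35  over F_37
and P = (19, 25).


Compute successive multiples of P until we hit O:
  1P = (19, 25)
  2P = (15, 28)
  3P = (29, 1)
  4P = (14, 0)
  5P = (29, 36)
  6P = (15, 9)
  7P = (19, 12)
  8P = O

ord(P) = 8


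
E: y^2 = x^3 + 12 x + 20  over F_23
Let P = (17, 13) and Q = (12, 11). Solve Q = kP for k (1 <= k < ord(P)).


Enumerate multiples of P until we hit Q = (12, 11):
  1P = (17, 13)
  2P = (2, 12)
  3P = (13, 21)
  4P = (20, 16)
  5P = (10, 17)
  6P = (9, 12)
  7P = (6, 20)
  8P = (12, 11)
Match found at i = 8.

k = 8


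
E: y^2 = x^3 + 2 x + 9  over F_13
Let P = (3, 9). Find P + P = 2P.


Doubling: s = (3 x1^2 + a) / (2 y1)
s = (3*3^2 + 2) / (2*9) mod 13 = 11
x3 = s^2 - 2 x1 mod 13 = 11^2 - 2*3 = 11
y3 = s (x1 - x3) - y1 mod 13 = 11 * (3 - 11) - 9 = 7

2P = (11, 7)


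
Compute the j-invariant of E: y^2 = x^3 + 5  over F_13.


Delta = -16(4 a^3 + 27 b^2) mod 13 = 3
-1728 * (4 a)^3 = -1728 * (4*0)^3 mod 13 = 0
j = 0 * 3^(-1) mod 13 = 0

j = 0 (mod 13)


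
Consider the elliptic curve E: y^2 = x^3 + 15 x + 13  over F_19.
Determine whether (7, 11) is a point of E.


Check whether y^2 = x^3 + 15 x + 13 (mod 19) for (x, y) = (7, 11).
LHS: y^2 = 11^2 mod 19 = 7
RHS: x^3 + 15 x + 13 = 7^3 + 15*7 + 13 mod 19 = 5
LHS != RHS

No, not on the curve


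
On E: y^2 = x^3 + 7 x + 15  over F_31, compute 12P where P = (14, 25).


k = 12 = 1100_2 (binary, LSB first: 0011)
Double-and-add from P = (14, 25):
  bit 0 = 0: acc unchanged = O
  bit 1 = 0: acc unchanged = O
  bit 2 = 1: acc = O + (19, 30) = (19, 30)
  bit 3 = 1: acc = (19, 30) + (7, 2) = (7, 29)

12P = (7, 29)


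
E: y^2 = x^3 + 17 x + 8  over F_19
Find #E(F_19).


For each x in F_19, count y with y^2 = x^3 + 17 x + 8 mod 19:
  x = 1: RHS = 7, y in [8, 11]  -> 2 point(s)
  x = 4: RHS = 7, y in [8, 11]  -> 2 point(s)
  x = 5: RHS = 9, y in [3, 16]  -> 2 point(s)
  x = 9: RHS = 16, y in [4, 15]  -> 2 point(s)
  x = 10: RHS = 0, y in [0]  -> 1 point(s)
  x = 11: RHS = 6, y in [5, 14]  -> 2 point(s)
  x = 14: RHS = 7, y in [8, 11]  -> 2 point(s)
  x = 15: RHS = 9, y in [3, 16]  -> 2 point(s)
  x = 16: RHS = 6, y in [5, 14]  -> 2 point(s)
  x = 17: RHS = 4, y in [2, 17]  -> 2 point(s)
  x = 18: RHS = 9, y in [3, 16]  -> 2 point(s)
Affine points: 21. Add the point at infinity: total = 22.

#E(F_19) = 22


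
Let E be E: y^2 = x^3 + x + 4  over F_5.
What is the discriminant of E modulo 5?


4 a^3 + 27 b^2 = 4*1^3 + 27*4^2 = 4 + 432 = 436
Delta = -16 * (436) = -6976
Delta mod 5 = 4

Delta = 4 (mod 5)


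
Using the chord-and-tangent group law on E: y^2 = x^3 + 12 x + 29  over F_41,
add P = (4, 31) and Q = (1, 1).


P != Q, so use the chord formula.
s = (y2 - y1) / (x2 - x1) = (11) / (38) mod 41 = 10
x3 = s^2 - x1 - x2 mod 41 = 10^2 - 4 - 1 = 13
y3 = s (x1 - x3) - y1 mod 41 = 10 * (4 - 13) - 31 = 2

P + Q = (13, 2)


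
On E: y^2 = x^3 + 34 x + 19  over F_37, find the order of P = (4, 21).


Compute successive multiples of P until we hit O:
  1P = (4, 21)
  2P = (36, 24)
  3P = (24, 28)
  4P = (2, 13)
  5P = (10, 29)
  6P = (33, 2)
  7P = (12, 34)
  8P = (30, 20)
  ... (continuing to 19P)
  19P = O

ord(P) = 19


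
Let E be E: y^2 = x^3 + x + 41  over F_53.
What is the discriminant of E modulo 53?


4 a^3 + 27 b^2 = 4*1^3 + 27*41^2 = 4 + 45387 = 45391
Delta = -16 * (45391) = -726256
Delta mod 53 = 3

Delta = 3 (mod 53)


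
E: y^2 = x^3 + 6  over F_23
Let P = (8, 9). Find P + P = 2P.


Doubling: s = (3 x1^2 + a) / (2 y1)
s = (3*8^2 + 0) / (2*9) mod 23 = 3
x3 = s^2 - 2 x1 mod 23 = 3^2 - 2*8 = 16
y3 = s (x1 - x3) - y1 mod 23 = 3 * (8 - 16) - 9 = 13

2P = (16, 13)


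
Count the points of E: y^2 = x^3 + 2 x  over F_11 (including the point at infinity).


For each x in F_11, count y with y^2 = x^3 + 2 x + 0 mod 11:
  x = 0: RHS = 0, y in [0]  -> 1 point(s)
  x = 1: RHS = 3, y in [5, 6]  -> 2 point(s)
  x = 2: RHS = 1, y in [1, 10]  -> 2 point(s)
  x = 3: RHS = 0, y in [0]  -> 1 point(s)
  x = 5: RHS = 3, y in [5, 6]  -> 2 point(s)
  x = 7: RHS = 5, y in [4, 7]  -> 2 point(s)
  x = 8: RHS = 0, y in [0]  -> 1 point(s)
Affine points: 11. Add the point at infinity: total = 12.

#E(F_11) = 12


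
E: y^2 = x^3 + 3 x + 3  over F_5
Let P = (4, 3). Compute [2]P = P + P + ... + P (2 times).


k = 2 = 10_2 (binary, LSB first: 01)
Double-and-add from P = (4, 3):
  bit 0 = 0: acc unchanged = O
  bit 1 = 1: acc = O + (3, 3) = (3, 3)

2P = (3, 3)


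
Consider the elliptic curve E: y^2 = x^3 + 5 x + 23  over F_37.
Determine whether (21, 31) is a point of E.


Check whether y^2 = x^3 + 5 x + 23 (mod 37) for (x, y) = (21, 31).
LHS: y^2 = 31^2 mod 37 = 36
RHS: x^3 + 5 x + 23 = 21^3 + 5*21 + 23 mod 37 = 28
LHS != RHS

No, not on the curve


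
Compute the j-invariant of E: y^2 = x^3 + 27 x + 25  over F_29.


Delta = -16(4 a^3 + 27 b^2) mod 29 = 9
-1728 * (4 a)^3 = -1728 * (4*27)^3 mod 29 = 4
j = 4 * 9^(-1) mod 29 = 23

j = 23 (mod 29)


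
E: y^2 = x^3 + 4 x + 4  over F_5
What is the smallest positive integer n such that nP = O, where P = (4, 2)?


Compute successive multiples of P until we hit O:
  1P = (4, 2)
  2P = (1, 2)
  3P = (0, 3)
  4P = (2, 0)
  5P = (0, 2)
  6P = (1, 3)
  7P = (4, 3)
  8P = O

ord(P) = 8


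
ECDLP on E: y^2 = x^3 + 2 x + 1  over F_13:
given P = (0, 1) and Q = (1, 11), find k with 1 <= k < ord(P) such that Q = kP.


Enumerate multiples of P until we hit Q = (1, 11):
  1P = (0, 1)
  2P = (1, 11)
Match found at i = 2.

k = 2
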